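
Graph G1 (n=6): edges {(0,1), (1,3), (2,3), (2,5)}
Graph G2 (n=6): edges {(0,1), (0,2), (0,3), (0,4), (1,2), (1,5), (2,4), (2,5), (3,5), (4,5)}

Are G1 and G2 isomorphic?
No, not isomorphic

The graphs are NOT isomorphic.

Degrees in G1: deg(0)=1, deg(1)=2, deg(2)=2, deg(3)=2, deg(4)=0, deg(5)=1.
Sorted degree sequence of G1: [2, 2, 2, 1, 1, 0].
Degrees in G2: deg(0)=4, deg(1)=3, deg(2)=4, deg(3)=2, deg(4)=3, deg(5)=4.
Sorted degree sequence of G2: [4, 4, 4, 3, 3, 2].
The (sorted) degree sequence is an isomorphism invariant, so since G1 and G2 have different degree sequences they cannot be isomorphic.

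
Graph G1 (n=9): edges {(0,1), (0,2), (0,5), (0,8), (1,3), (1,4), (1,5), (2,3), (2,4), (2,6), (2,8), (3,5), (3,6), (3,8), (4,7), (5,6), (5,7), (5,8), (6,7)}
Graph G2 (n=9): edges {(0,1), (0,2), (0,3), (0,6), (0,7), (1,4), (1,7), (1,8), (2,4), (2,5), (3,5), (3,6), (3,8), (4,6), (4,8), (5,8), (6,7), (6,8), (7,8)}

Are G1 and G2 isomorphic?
Yes, isomorphic

The graphs are isomorphic.
One valid mapping φ: V(G1) → V(G2): 0→1, 1→4, 2→0, 3→6, 4→2, 5→8, 6→3, 7→5, 8→7

Verify φ preserves adjacency — for each edge of G1, its image is an edge of G2:
  (0,1) → (φ(0),φ(1)) = (1,4) ∈ E(G2) ✓
  (0,2) → (φ(0),φ(2)) = (0,1) ∈ E(G2) ✓
  (0,5) → (φ(0),φ(5)) = (1,8) ∈ E(G2) ✓
  (0,8) → (φ(0),φ(8)) = (1,7) ∈ E(G2) ✓
  (1,3) → (φ(1),φ(3)) = (4,6) ∈ E(G2) ✓
  (1,4) → (φ(1),φ(4)) = (2,4) ∈ E(G2) ✓
  (1,5) → (φ(1),φ(5)) = (4,8) ∈ E(G2) ✓
  (2,3) → (φ(2),φ(3)) = (0,6) ∈ E(G2) ✓
  (2,4) → (φ(2),φ(4)) = (0,2) ∈ E(G2) ✓
  (2,6) → (φ(2),φ(6)) = (0,3) ∈ E(G2) ✓
  (2,8) → (φ(2),φ(8)) = (0,7) ∈ E(G2) ✓
  (3,5) → (φ(3),φ(5)) = (6,8) ∈ E(G2) ✓
  (3,6) → (φ(3),φ(6)) = (3,6) ∈ E(G2) ✓
  (3,8) → (φ(3),φ(8)) = (6,7) ∈ E(G2) ✓
  (4,7) → (φ(4),φ(7)) = (2,5) ∈ E(G2) ✓
  (5,6) → (φ(5),φ(6)) = (3,8) ∈ E(G2) ✓
  (5,7) → (φ(5),φ(7)) = (5,8) ∈ E(G2) ✓
  (5,8) → (φ(5),φ(8)) = (7,8) ∈ E(G2) ✓
  (6,7) → (φ(6),φ(7)) = (3,5) ∈ E(G2) ✓
All 19 edges of G1 map to edges of G2, and |E(G1)| = |E(G2)| = 19, so φ is a bijection on edges as well as vertices. Hence G1 ≅ G2.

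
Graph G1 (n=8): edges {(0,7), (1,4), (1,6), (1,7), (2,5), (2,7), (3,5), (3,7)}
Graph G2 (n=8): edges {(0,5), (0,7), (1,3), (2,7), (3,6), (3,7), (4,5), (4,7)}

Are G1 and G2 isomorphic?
Yes, isomorphic

The graphs are isomorphic.
One valid mapping φ: V(G1) → V(G2): 0→2, 1→3, 2→0, 3→4, 4→1, 5→5, 6→6, 7→7

Verify φ preserves adjacency — for each edge of G1, its image is an edge of G2:
  (0,7) → (φ(0),φ(7)) = (2,7) ∈ E(G2) ✓
  (1,4) → (φ(1),φ(4)) = (1,3) ∈ E(G2) ✓
  (1,6) → (φ(1),φ(6)) = (3,6) ∈ E(G2) ✓
  (1,7) → (φ(1),φ(7)) = (3,7) ∈ E(G2) ✓
  (2,5) → (φ(2),φ(5)) = (0,5) ∈ E(G2) ✓
  (2,7) → (φ(2),φ(7)) = (0,7) ∈ E(G2) ✓
  (3,5) → (φ(3),φ(5)) = (4,5) ∈ E(G2) ✓
  (3,7) → (φ(3),φ(7)) = (4,7) ∈ E(G2) ✓
All 8 edges of G1 map to edges of G2, and |E(G1)| = |E(G2)| = 8, so φ is a bijection on edges as well as vertices. Hence G1 ≅ G2.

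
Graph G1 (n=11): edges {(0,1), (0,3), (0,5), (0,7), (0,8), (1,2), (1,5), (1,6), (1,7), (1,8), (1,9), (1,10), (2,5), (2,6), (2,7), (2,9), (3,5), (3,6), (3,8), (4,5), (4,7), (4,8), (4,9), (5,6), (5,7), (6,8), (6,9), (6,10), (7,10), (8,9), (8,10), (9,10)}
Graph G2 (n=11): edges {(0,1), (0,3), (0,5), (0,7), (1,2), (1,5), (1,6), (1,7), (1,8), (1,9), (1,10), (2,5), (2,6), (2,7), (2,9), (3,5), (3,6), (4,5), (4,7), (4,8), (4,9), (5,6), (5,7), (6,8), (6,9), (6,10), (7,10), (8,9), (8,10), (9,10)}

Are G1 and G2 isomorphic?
No, not isomorphic

The graphs are NOT isomorphic.

Counting edges: G1 has 32 edge(s); G2 has 30 edge(s).
Edge count is an isomorphism invariant (a bijection on vertices induces a bijection on edges), so differing edge counts rule out isomorphism.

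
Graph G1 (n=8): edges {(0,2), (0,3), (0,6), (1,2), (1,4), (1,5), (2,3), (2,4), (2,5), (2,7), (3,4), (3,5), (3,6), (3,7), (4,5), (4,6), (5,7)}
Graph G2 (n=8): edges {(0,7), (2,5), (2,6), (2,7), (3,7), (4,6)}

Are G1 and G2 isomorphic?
No, not isomorphic

The graphs are NOT isomorphic.

Degrees in G1: deg(0)=3, deg(1)=3, deg(2)=6, deg(3)=6, deg(4)=5, deg(5)=5, deg(6)=3, deg(7)=3.
Sorted degree sequence of G1: [6, 6, 5, 5, 3, 3, 3, 3].
Degrees in G2: deg(0)=1, deg(1)=0, deg(2)=3, deg(3)=1, deg(4)=1, deg(5)=1, deg(6)=2, deg(7)=3.
Sorted degree sequence of G2: [3, 3, 2, 1, 1, 1, 1, 0].
The (sorted) degree sequence is an isomorphism invariant, so since G1 and G2 have different degree sequences they cannot be isomorphic.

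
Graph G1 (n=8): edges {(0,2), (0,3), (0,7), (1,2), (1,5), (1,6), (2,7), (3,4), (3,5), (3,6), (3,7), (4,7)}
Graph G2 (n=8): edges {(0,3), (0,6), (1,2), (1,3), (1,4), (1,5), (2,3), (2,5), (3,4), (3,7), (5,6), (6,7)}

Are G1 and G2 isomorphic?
Yes, isomorphic

The graphs are isomorphic.
One valid mapping φ: V(G1) → V(G2): 0→2, 1→6, 2→5, 3→3, 4→4, 5→7, 6→0, 7→1

Verify φ preserves adjacency — for each edge of G1, its image is an edge of G2:
  (0,2) → (φ(0),φ(2)) = (2,5) ∈ E(G2) ✓
  (0,3) → (φ(0),φ(3)) = (2,3) ∈ E(G2) ✓
  (0,7) → (φ(0),φ(7)) = (1,2) ∈ E(G2) ✓
  (1,2) → (φ(1),φ(2)) = (5,6) ∈ E(G2) ✓
  (1,5) → (φ(1),φ(5)) = (6,7) ∈ E(G2) ✓
  (1,6) → (φ(1),φ(6)) = (0,6) ∈ E(G2) ✓
  (2,7) → (φ(2),φ(7)) = (1,5) ∈ E(G2) ✓
  (3,4) → (φ(3),φ(4)) = (3,4) ∈ E(G2) ✓
  (3,5) → (φ(3),φ(5)) = (3,7) ∈ E(G2) ✓
  (3,6) → (φ(3),φ(6)) = (0,3) ∈ E(G2) ✓
  (3,7) → (φ(3),φ(7)) = (1,3) ∈ E(G2) ✓
  (4,7) → (φ(4),φ(7)) = (1,4) ∈ E(G2) ✓
All 12 edges of G1 map to edges of G2, and |E(G1)| = |E(G2)| = 12, so φ is a bijection on edges as well as vertices. Hence G1 ≅ G2.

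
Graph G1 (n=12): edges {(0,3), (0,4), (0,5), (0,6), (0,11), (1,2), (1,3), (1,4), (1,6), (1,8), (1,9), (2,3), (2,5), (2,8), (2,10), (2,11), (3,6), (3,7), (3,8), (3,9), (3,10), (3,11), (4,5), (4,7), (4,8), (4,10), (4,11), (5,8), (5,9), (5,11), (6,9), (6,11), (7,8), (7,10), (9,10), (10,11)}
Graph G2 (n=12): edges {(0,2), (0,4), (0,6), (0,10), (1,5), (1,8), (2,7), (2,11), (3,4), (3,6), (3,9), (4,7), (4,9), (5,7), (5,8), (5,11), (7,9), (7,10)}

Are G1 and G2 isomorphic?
No, not isomorphic

The graphs are NOT isomorphic.

Degrees in G1: deg(0)=5, deg(1)=6, deg(2)=6, deg(3)=9, deg(4)=7, deg(5)=6, deg(6)=5, deg(7)=4, deg(8)=6, deg(9)=5, deg(10)=6, deg(11)=7.
Sorted degree sequence of G1: [9, 7, 7, 6, 6, 6, 6, 6, 5, 5, 5, 4].
Degrees in G2: deg(0)=4, deg(1)=2, deg(2)=3, deg(3)=3, deg(4)=4, deg(5)=4, deg(6)=2, deg(7)=5, deg(8)=2, deg(9)=3, deg(10)=2, deg(11)=2.
Sorted degree sequence of G2: [5, 4, 4, 4, 3, 3, 3, 2, 2, 2, 2, 2].
The (sorted) degree sequence is an isomorphism invariant, so since G1 and G2 have different degree sequences they cannot be isomorphic.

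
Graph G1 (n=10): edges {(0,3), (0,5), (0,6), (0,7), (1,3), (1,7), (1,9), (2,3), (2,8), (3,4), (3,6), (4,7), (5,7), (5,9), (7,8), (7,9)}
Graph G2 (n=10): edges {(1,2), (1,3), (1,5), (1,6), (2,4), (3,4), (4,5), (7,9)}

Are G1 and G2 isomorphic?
No, not isomorphic

The graphs are NOT isomorphic.

Connected components of G1: 1 component(s) with vertex sets [[0, 1, 2, 3, 4, 5, 6, 7, 8, 9]], sizes [10].
Connected components of G2: 4 component(s) with vertex sets [[0], [8], [7, 9], [1, 2, 3, 4, 5, 6]], sizes [1, 1, 2, 6].
The number of connected components (and the multiset of component sizes) is an isomorphism invariant — an isomorphism maps each component of G1 bijectively onto a component of G2. Since G1 has 1 component(s) and G2 has 4, they cannot be isomorphic.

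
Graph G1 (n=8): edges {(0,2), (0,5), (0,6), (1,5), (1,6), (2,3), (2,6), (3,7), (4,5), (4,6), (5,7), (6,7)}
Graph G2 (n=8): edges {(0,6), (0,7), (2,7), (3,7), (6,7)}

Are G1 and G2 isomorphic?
No, not isomorphic

The graphs are NOT isomorphic.

Connected components of G1: 1 component(s) with vertex sets [[0, 1, 2, 3, 4, 5, 6, 7]], sizes [8].
Connected components of G2: 4 component(s) with vertex sets [[1], [4], [5], [0, 2, 3, 6, 7]], sizes [1, 1, 1, 5].
The number of connected components (and the multiset of component sizes) is an isomorphism invariant — an isomorphism maps each component of G1 bijectively onto a component of G2. Since G1 has 1 component(s) and G2 has 4, they cannot be isomorphic.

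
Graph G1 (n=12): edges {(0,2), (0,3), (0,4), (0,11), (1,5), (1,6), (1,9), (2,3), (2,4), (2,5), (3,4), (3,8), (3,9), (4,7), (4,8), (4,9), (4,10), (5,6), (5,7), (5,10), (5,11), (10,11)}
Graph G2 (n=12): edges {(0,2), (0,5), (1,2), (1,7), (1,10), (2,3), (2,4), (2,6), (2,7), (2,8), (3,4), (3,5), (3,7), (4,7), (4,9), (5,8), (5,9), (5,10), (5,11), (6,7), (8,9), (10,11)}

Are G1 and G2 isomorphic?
Yes, isomorphic

The graphs are isomorphic.
One valid mapping φ: V(G1) → V(G2): 0→4, 1→10, 2→3, 3→7, 4→2, 5→5, 6→11, 7→0, 8→6, 9→1, 10→8, 11→9

Verify φ preserves adjacency — for each edge of G1, its image is an edge of G2:
  (0,2) → (φ(0),φ(2)) = (3,4) ∈ E(G2) ✓
  (0,3) → (φ(0),φ(3)) = (4,7) ∈ E(G2) ✓
  (0,4) → (φ(0),φ(4)) = (2,4) ∈ E(G2) ✓
  (0,11) → (φ(0),φ(11)) = (4,9) ∈ E(G2) ✓
  (1,5) → (φ(1),φ(5)) = (5,10) ∈ E(G2) ✓
  (1,6) → (φ(1),φ(6)) = (10,11) ∈ E(G2) ✓
  (1,9) → (φ(1),φ(9)) = (1,10) ∈ E(G2) ✓
  (2,3) → (φ(2),φ(3)) = (3,7) ∈ E(G2) ✓
  (2,4) → (φ(2),φ(4)) = (2,3) ∈ E(G2) ✓
  (2,5) → (φ(2),φ(5)) = (3,5) ∈ E(G2) ✓
  (3,4) → (φ(3),φ(4)) = (2,7) ∈ E(G2) ✓
  (3,8) → (φ(3),φ(8)) = (6,7) ∈ E(G2) ✓
  (3,9) → (φ(3),φ(9)) = (1,7) ∈ E(G2) ✓
  (4,7) → (φ(4),φ(7)) = (0,2) ∈ E(G2) ✓
  (4,8) → (φ(4),φ(8)) = (2,6) ∈ E(G2) ✓
  (4,9) → (φ(4),φ(9)) = (1,2) ∈ E(G2) ✓
  (4,10) → (φ(4),φ(10)) = (2,8) ∈ E(G2) ✓
  (5,6) → (φ(5),φ(6)) = (5,11) ∈ E(G2) ✓
  (5,7) → (φ(5),φ(7)) = (0,5) ∈ E(G2) ✓
  (5,10) → (φ(5),φ(10)) = (5,8) ∈ E(G2) ✓
  (5,11) → (φ(5),φ(11)) = (5,9) ∈ E(G2) ✓
  (10,11) → (φ(10),φ(11)) = (8,9) ∈ E(G2) ✓
All 22 edges of G1 map to edges of G2, and |E(G1)| = |E(G2)| = 22, so φ is a bijection on edges as well as vertices. Hence G1 ≅ G2.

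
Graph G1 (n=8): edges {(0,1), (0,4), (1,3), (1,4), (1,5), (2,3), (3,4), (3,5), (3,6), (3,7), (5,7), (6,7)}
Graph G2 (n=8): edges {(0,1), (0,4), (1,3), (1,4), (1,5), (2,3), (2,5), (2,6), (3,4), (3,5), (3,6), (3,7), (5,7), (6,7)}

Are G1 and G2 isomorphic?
No, not isomorphic

The graphs are NOT isomorphic.

Counting edges: G1 has 12 edge(s); G2 has 14 edge(s).
Edge count is an isomorphism invariant (a bijection on vertices induces a bijection on edges), so differing edge counts rule out isomorphism.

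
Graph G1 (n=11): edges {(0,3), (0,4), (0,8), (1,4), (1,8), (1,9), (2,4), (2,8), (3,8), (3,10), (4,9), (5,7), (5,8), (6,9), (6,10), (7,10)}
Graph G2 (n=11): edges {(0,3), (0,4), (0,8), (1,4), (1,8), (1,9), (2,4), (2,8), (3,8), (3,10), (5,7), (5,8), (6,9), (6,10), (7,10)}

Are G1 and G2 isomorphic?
No, not isomorphic

The graphs are NOT isomorphic.

Counting edges: G1 has 16 edge(s); G2 has 15 edge(s).
Edge count is an isomorphism invariant (a bijection on vertices induces a bijection on edges), so differing edge counts rule out isomorphism.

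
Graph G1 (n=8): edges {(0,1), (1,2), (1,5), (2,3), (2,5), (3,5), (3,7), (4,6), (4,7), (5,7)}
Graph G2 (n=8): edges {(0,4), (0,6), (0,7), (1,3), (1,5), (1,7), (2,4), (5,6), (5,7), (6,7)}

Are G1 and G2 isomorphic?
Yes, isomorphic

The graphs are isomorphic.
One valid mapping φ: V(G1) → V(G2): 0→3, 1→1, 2→5, 3→6, 4→4, 5→7, 6→2, 7→0

Verify φ preserves adjacency — for each edge of G1, its image is an edge of G2:
  (0,1) → (φ(0),φ(1)) = (1,3) ∈ E(G2) ✓
  (1,2) → (φ(1),φ(2)) = (1,5) ∈ E(G2) ✓
  (1,5) → (φ(1),φ(5)) = (1,7) ∈ E(G2) ✓
  (2,3) → (φ(2),φ(3)) = (5,6) ∈ E(G2) ✓
  (2,5) → (φ(2),φ(5)) = (5,7) ∈ E(G2) ✓
  (3,5) → (φ(3),φ(5)) = (6,7) ∈ E(G2) ✓
  (3,7) → (φ(3),φ(7)) = (0,6) ∈ E(G2) ✓
  (4,6) → (φ(4),φ(6)) = (2,4) ∈ E(G2) ✓
  (4,7) → (φ(4),φ(7)) = (0,4) ∈ E(G2) ✓
  (5,7) → (φ(5),φ(7)) = (0,7) ∈ E(G2) ✓
All 10 edges of G1 map to edges of G2, and |E(G1)| = |E(G2)| = 10, so φ is a bijection on edges as well as vertices. Hence G1 ≅ G2.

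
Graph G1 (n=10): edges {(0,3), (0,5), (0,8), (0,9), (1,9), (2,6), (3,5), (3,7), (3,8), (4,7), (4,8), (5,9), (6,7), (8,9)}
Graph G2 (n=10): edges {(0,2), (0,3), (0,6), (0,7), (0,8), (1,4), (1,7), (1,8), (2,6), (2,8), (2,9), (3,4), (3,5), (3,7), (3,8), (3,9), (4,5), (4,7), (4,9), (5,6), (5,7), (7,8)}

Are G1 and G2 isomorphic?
No, not isomorphic

The graphs are NOT isomorphic.

Counting triangles (3-cliques): G1 has 4, G2 has 13.
Triangle count is an isomorphism invariant, so differing triangle counts rule out isomorphism.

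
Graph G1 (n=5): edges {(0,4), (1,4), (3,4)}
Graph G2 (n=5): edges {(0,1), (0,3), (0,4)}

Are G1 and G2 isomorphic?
Yes, isomorphic

The graphs are isomorphic.
One valid mapping φ: V(G1) → V(G2): 0→1, 1→4, 2→2, 3→3, 4→0

Verify φ preserves adjacency — for each edge of G1, its image is an edge of G2:
  (0,4) → (φ(0),φ(4)) = (0,1) ∈ E(G2) ✓
  (1,4) → (φ(1),φ(4)) = (0,4) ∈ E(G2) ✓
  (3,4) → (φ(3),φ(4)) = (0,3) ∈ E(G2) ✓
All 3 edges of G1 map to edges of G2, and |E(G1)| = |E(G2)| = 3, so φ is a bijection on edges as well as vertices. Hence G1 ≅ G2.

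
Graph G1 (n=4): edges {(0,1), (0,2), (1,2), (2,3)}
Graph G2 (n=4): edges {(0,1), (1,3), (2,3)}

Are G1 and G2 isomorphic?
No, not isomorphic

The graphs are NOT isomorphic.

Counting triangles (3-cliques): G1 has 1, G2 has 0.
Triangle count is an isomorphism invariant, so differing triangle counts rule out isomorphism.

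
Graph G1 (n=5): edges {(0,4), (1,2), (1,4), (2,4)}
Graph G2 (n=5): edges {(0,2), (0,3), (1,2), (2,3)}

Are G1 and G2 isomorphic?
Yes, isomorphic

The graphs are isomorphic.
One valid mapping φ: V(G1) → V(G2): 0→1, 1→0, 2→3, 3→4, 4→2

Verify φ preserves adjacency — for each edge of G1, its image is an edge of G2:
  (0,4) → (φ(0),φ(4)) = (1,2) ∈ E(G2) ✓
  (1,2) → (φ(1),φ(2)) = (0,3) ∈ E(G2) ✓
  (1,4) → (φ(1),φ(4)) = (0,2) ∈ E(G2) ✓
  (2,4) → (φ(2),φ(4)) = (2,3) ∈ E(G2) ✓
All 4 edges of G1 map to edges of G2, and |E(G1)| = |E(G2)| = 4, so φ is a bijection on edges as well as vertices. Hence G1 ≅ G2.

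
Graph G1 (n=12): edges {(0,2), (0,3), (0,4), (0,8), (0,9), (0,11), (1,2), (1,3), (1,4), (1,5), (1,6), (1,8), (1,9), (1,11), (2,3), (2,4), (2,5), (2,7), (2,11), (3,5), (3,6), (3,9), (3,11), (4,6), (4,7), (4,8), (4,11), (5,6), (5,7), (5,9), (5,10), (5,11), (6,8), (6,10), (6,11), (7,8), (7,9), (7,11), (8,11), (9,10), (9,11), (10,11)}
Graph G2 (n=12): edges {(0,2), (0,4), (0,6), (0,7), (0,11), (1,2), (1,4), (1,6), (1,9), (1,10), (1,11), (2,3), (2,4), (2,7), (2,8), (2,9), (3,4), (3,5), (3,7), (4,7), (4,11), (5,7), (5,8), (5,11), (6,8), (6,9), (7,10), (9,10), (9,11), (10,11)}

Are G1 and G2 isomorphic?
No, not isomorphic

The graphs are NOT isomorphic.

Degrees in G1: deg(0)=6, deg(1)=8, deg(2)=7, deg(3)=7, deg(4)=7, deg(5)=8, deg(6)=7, deg(7)=6, deg(8)=6, deg(9)=7, deg(10)=4, deg(11)=11.
Sorted degree sequence of G1: [11, 8, 8, 7, 7, 7, 7, 7, 6, 6, 6, 4].
Degrees in G2: deg(0)=5, deg(1)=6, deg(2)=7, deg(3)=4, deg(4)=6, deg(5)=4, deg(6)=4, deg(7)=6, deg(8)=3, deg(9)=5, deg(10)=4, deg(11)=6.
Sorted degree sequence of G2: [7, 6, 6, 6, 6, 5, 5, 4, 4, 4, 4, 3].
The (sorted) degree sequence is an isomorphism invariant, so since G1 and G2 have different degree sequences they cannot be isomorphic.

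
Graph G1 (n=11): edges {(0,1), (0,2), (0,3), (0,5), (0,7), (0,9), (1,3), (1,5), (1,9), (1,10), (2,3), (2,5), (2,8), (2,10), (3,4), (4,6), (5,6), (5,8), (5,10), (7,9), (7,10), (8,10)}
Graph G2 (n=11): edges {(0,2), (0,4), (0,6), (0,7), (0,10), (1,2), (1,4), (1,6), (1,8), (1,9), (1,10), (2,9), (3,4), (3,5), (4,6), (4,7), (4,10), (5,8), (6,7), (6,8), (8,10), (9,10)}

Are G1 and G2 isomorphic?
Yes, isomorphic

The graphs are isomorphic.
One valid mapping φ: V(G1) → V(G2): 0→1, 1→10, 2→6, 3→8, 4→5, 5→4, 6→3, 7→2, 8→7, 9→9, 10→0

Verify φ preserves adjacency — for each edge of G1, its image is an edge of G2:
  (0,1) → (φ(0),φ(1)) = (1,10) ∈ E(G2) ✓
  (0,2) → (φ(0),φ(2)) = (1,6) ∈ E(G2) ✓
  (0,3) → (φ(0),φ(3)) = (1,8) ∈ E(G2) ✓
  (0,5) → (φ(0),φ(5)) = (1,4) ∈ E(G2) ✓
  (0,7) → (φ(0),φ(7)) = (1,2) ∈ E(G2) ✓
  (0,9) → (φ(0),φ(9)) = (1,9) ∈ E(G2) ✓
  (1,3) → (φ(1),φ(3)) = (8,10) ∈ E(G2) ✓
  (1,5) → (φ(1),φ(5)) = (4,10) ∈ E(G2) ✓
  (1,9) → (φ(1),φ(9)) = (9,10) ∈ E(G2) ✓
  (1,10) → (φ(1),φ(10)) = (0,10) ∈ E(G2) ✓
  (2,3) → (φ(2),φ(3)) = (6,8) ∈ E(G2) ✓
  (2,5) → (φ(2),φ(5)) = (4,6) ∈ E(G2) ✓
  (2,8) → (φ(2),φ(8)) = (6,7) ∈ E(G2) ✓
  (2,10) → (φ(2),φ(10)) = (0,6) ∈ E(G2) ✓
  (3,4) → (φ(3),φ(4)) = (5,8) ∈ E(G2) ✓
  (4,6) → (φ(4),φ(6)) = (3,5) ∈ E(G2) ✓
  (5,6) → (φ(5),φ(6)) = (3,4) ∈ E(G2) ✓
  (5,8) → (φ(5),φ(8)) = (4,7) ∈ E(G2) ✓
  (5,10) → (φ(5),φ(10)) = (0,4) ∈ E(G2) ✓
  (7,9) → (φ(7),φ(9)) = (2,9) ∈ E(G2) ✓
  (7,10) → (φ(7),φ(10)) = (0,2) ∈ E(G2) ✓
  (8,10) → (φ(8),φ(10)) = (0,7) ∈ E(G2) ✓
All 22 edges of G1 map to edges of G2, and |E(G1)| = |E(G2)| = 22, so φ is a bijection on edges as well as vertices. Hence G1 ≅ G2.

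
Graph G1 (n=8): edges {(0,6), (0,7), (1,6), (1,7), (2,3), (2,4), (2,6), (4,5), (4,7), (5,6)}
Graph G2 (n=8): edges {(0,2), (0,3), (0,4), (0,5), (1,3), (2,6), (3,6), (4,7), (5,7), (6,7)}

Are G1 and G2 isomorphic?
Yes, isomorphic

The graphs are isomorphic.
One valid mapping φ: V(G1) → V(G2): 0→4, 1→5, 2→3, 3→1, 4→6, 5→2, 6→0, 7→7

Verify φ preserves adjacency — for each edge of G1, its image is an edge of G2:
  (0,6) → (φ(0),φ(6)) = (0,4) ∈ E(G2) ✓
  (0,7) → (φ(0),φ(7)) = (4,7) ∈ E(G2) ✓
  (1,6) → (φ(1),φ(6)) = (0,5) ∈ E(G2) ✓
  (1,7) → (φ(1),φ(7)) = (5,7) ∈ E(G2) ✓
  (2,3) → (φ(2),φ(3)) = (1,3) ∈ E(G2) ✓
  (2,4) → (φ(2),φ(4)) = (3,6) ∈ E(G2) ✓
  (2,6) → (φ(2),φ(6)) = (0,3) ∈ E(G2) ✓
  (4,5) → (φ(4),φ(5)) = (2,6) ∈ E(G2) ✓
  (4,7) → (φ(4),φ(7)) = (6,7) ∈ E(G2) ✓
  (5,6) → (φ(5),φ(6)) = (0,2) ∈ E(G2) ✓
All 10 edges of G1 map to edges of G2, and |E(G1)| = |E(G2)| = 10, so φ is a bijection on edges as well as vertices. Hence G1 ≅ G2.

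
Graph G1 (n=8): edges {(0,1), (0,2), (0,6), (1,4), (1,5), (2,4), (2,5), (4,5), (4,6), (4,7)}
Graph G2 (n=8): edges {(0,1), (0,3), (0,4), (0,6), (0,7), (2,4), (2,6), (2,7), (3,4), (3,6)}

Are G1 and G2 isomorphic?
Yes, isomorphic

The graphs are isomorphic.
One valid mapping φ: V(G1) → V(G2): 0→2, 1→6, 2→4, 3→5, 4→0, 5→3, 6→7, 7→1

Verify φ preserves adjacency — for each edge of G1, its image is an edge of G2:
  (0,1) → (φ(0),φ(1)) = (2,6) ∈ E(G2) ✓
  (0,2) → (φ(0),φ(2)) = (2,4) ∈ E(G2) ✓
  (0,6) → (φ(0),φ(6)) = (2,7) ∈ E(G2) ✓
  (1,4) → (φ(1),φ(4)) = (0,6) ∈ E(G2) ✓
  (1,5) → (φ(1),φ(5)) = (3,6) ∈ E(G2) ✓
  (2,4) → (φ(2),φ(4)) = (0,4) ∈ E(G2) ✓
  (2,5) → (φ(2),φ(5)) = (3,4) ∈ E(G2) ✓
  (4,5) → (φ(4),φ(5)) = (0,3) ∈ E(G2) ✓
  (4,6) → (φ(4),φ(6)) = (0,7) ∈ E(G2) ✓
  (4,7) → (φ(4),φ(7)) = (0,1) ∈ E(G2) ✓
All 10 edges of G1 map to edges of G2, and |E(G1)| = |E(G2)| = 10, so φ is a bijection on edges as well as vertices. Hence G1 ≅ G2.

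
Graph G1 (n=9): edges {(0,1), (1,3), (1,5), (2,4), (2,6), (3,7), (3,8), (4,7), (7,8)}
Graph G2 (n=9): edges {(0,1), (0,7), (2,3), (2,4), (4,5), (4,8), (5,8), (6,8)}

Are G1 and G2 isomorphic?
No, not isomorphic

The graphs are NOT isomorphic.

Connected components of G1: 1 component(s) with vertex sets [[0, 1, 2, 3, 4, 5, 6, 7, 8]], sizes [9].
Connected components of G2: 2 component(s) with vertex sets [[0, 1, 7], [2, 3, 4, 5, 6, 8]], sizes [3, 6].
The number of connected components (and the multiset of component sizes) is an isomorphism invariant — an isomorphism maps each component of G1 bijectively onto a component of G2. Since G1 has 1 component(s) and G2 has 2, they cannot be isomorphic.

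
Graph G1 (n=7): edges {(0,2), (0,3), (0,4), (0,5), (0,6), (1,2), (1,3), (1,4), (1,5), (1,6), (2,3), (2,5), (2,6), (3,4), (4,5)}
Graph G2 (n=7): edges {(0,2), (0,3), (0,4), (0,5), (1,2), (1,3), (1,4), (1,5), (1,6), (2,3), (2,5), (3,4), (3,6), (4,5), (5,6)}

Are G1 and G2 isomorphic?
Yes, isomorphic

The graphs are isomorphic.
One valid mapping φ: V(G1) → V(G2): 0→5, 1→3, 2→1, 3→2, 4→0, 5→4, 6→6

Verify φ preserves adjacency — for each edge of G1, its image is an edge of G2:
  (0,2) → (φ(0),φ(2)) = (1,5) ∈ E(G2) ✓
  (0,3) → (φ(0),φ(3)) = (2,5) ∈ E(G2) ✓
  (0,4) → (φ(0),φ(4)) = (0,5) ∈ E(G2) ✓
  (0,5) → (φ(0),φ(5)) = (4,5) ∈ E(G2) ✓
  (0,6) → (φ(0),φ(6)) = (5,6) ∈ E(G2) ✓
  (1,2) → (φ(1),φ(2)) = (1,3) ∈ E(G2) ✓
  (1,3) → (φ(1),φ(3)) = (2,3) ∈ E(G2) ✓
  (1,4) → (φ(1),φ(4)) = (0,3) ∈ E(G2) ✓
  (1,5) → (φ(1),φ(5)) = (3,4) ∈ E(G2) ✓
  (1,6) → (φ(1),φ(6)) = (3,6) ∈ E(G2) ✓
  (2,3) → (φ(2),φ(3)) = (1,2) ∈ E(G2) ✓
  (2,5) → (φ(2),φ(5)) = (1,4) ∈ E(G2) ✓
  (2,6) → (φ(2),φ(6)) = (1,6) ∈ E(G2) ✓
  (3,4) → (φ(3),φ(4)) = (0,2) ∈ E(G2) ✓
  (4,5) → (φ(4),φ(5)) = (0,4) ∈ E(G2) ✓
All 15 edges of G1 map to edges of G2, and |E(G1)| = |E(G2)| = 15, so φ is a bijection on edges as well as vertices. Hence G1 ≅ G2.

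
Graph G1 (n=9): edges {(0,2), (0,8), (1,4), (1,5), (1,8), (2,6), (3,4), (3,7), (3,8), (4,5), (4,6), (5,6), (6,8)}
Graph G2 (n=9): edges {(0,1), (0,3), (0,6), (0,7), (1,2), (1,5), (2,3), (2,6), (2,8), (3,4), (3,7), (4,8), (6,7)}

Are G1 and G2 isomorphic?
Yes, isomorphic

The graphs are isomorphic.
One valid mapping φ: V(G1) → V(G2): 0→8, 1→6, 2→4, 3→1, 4→0, 5→7, 6→3, 7→5, 8→2

Verify φ preserves adjacency — for each edge of G1, its image is an edge of G2:
  (0,2) → (φ(0),φ(2)) = (4,8) ∈ E(G2) ✓
  (0,8) → (φ(0),φ(8)) = (2,8) ∈ E(G2) ✓
  (1,4) → (φ(1),φ(4)) = (0,6) ∈ E(G2) ✓
  (1,5) → (φ(1),φ(5)) = (6,7) ∈ E(G2) ✓
  (1,8) → (φ(1),φ(8)) = (2,6) ∈ E(G2) ✓
  (2,6) → (φ(2),φ(6)) = (3,4) ∈ E(G2) ✓
  (3,4) → (φ(3),φ(4)) = (0,1) ∈ E(G2) ✓
  (3,7) → (φ(3),φ(7)) = (1,5) ∈ E(G2) ✓
  (3,8) → (φ(3),φ(8)) = (1,2) ∈ E(G2) ✓
  (4,5) → (φ(4),φ(5)) = (0,7) ∈ E(G2) ✓
  (4,6) → (φ(4),φ(6)) = (0,3) ∈ E(G2) ✓
  (5,6) → (φ(5),φ(6)) = (3,7) ∈ E(G2) ✓
  (6,8) → (φ(6),φ(8)) = (2,3) ∈ E(G2) ✓
All 13 edges of G1 map to edges of G2, and |E(G1)| = |E(G2)| = 13, so φ is a bijection on edges as well as vertices. Hence G1 ≅ G2.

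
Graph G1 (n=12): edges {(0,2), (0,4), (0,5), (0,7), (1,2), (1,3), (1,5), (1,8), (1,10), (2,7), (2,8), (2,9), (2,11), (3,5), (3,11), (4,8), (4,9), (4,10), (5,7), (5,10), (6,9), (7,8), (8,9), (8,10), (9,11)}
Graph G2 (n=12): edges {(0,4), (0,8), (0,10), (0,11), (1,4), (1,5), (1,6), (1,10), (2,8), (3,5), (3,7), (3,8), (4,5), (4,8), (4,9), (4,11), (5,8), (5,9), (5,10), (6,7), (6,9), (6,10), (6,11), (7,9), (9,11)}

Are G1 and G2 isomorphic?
Yes, isomorphic

The graphs are isomorphic.
One valid mapping φ: V(G1) → V(G2): 0→10, 1→9, 2→5, 3→7, 4→0, 5→6, 6→2, 7→1, 8→4, 9→8, 10→11, 11→3

Verify φ preserves adjacency — for each edge of G1, its image is an edge of G2:
  (0,2) → (φ(0),φ(2)) = (5,10) ∈ E(G2) ✓
  (0,4) → (φ(0),φ(4)) = (0,10) ∈ E(G2) ✓
  (0,5) → (φ(0),φ(5)) = (6,10) ∈ E(G2) ✓
  (0,7) → (φ(0),φ(7)) = (1,10) ∈ E(G2) ✓
  (1,2) → (φ(1),φ(2)) = (5,9) ∈ E(G2) ✓
  (1,3) → (φ(1),φ(3)) = (7,9) ∈ E(G2) ✓
  (1,5) → (φ(1),φ(5)) = (6,9) ∈ E(G2) ✓
  (1,8) → (φ(1),φ(8)) = (4,9) ∈ E(G2) ✓
  (1,10) → (φ(1),φ(10)) = (9,11) ∈ E(G2) ✓
  (2,7) → (φ(2),φ(7)) = (1,5) ∈ E(G2) ✓
  (2,8) → (φ(2),φ(8)) = (4,5) ∈ E(G2) ✓
  (2,9) → (φ(2),φ(9)) = (5,8) ∈ E(G2) ✓
  (2,11) → (φ(2),φ(11)) = (3,5) ∈ E(G2) ✓
  (3,5) → (φ(3),φ(5)) = (6,7) ∈ E(G2) ✓
  (3,11) → (φ(3),φ(11)) = (3,7) ∈ E(G2) ✓
  (4,8) → (φ(4),φ(8)) = (0,4) ∈ E(G2) ✓
  (4,9) → (φ(4),φ(9)) = (0,8) ∈ E(G2) ✓
  (4,10) → (φ(4),φ(10)) = (0,11) ∈ E(G2) ✓
  (5,7) → (φ(5),φ(7)) = (1,6) ∈ E(G2) ✓
  (5,10) → (φ(5),φ(10)) = (6,11) ∈ E(G2) ✓
  (6,9) → (φ(6),φ(9)) = (2,8) ∈ E(G2) ✓
  (7,8) → (φ(7),φ(8)) = (1,4) ∈ E(G2) ✓
  (8,9) → (φ(8),φ(9)) = (4,8) ∈ E(G2) ✓
  (8,10) → (φ(8),φ(10)) = (4,11) ∈ E(G2) ✓
  (9,11) → (φ(9),φ(11)) = (3,8) ∈ E(G2) ✓
All 25 edges of G1 map to edges of G2, and |E(G1)| = |E(G2)| = 25, so φ is a bijection on edges as well as vertices. Hence G1 ≅ G2.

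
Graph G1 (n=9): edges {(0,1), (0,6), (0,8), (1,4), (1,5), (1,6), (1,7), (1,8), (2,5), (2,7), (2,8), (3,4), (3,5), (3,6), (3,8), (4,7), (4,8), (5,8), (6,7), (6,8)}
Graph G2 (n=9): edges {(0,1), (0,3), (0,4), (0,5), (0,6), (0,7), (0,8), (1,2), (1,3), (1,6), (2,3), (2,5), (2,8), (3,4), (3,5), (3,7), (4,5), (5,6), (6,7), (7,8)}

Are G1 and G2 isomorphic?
Yes, isomorphic

The graphs are isomorphic.
One valid mapping φ: V(G1) → V(G2): 0→4, 1→3, 2→8, 3→6, 4→1, 5→7, 6→5, 7→2, 8→0

Verify φ preserves adjacency — for each edge of G1, its image is an edge of G2:
  (0,1) → (φ(0),φ(1)) = (3,4) ∈ E(G2) ✓
  (0,6) → (φ(0),φ(6)) = (4,5) ∈ E(G2) ✓
  (0,8) → (φ(0),φ(8)) = (0,4) ∈ E(G2) ✓
  (1,4) → (φ(1),φ(4)) = (1,3) ∈ E(G2) ✓
  (1,5) → (φ(1),φ(5)) = (3,7) ∈ E(G2) ✓
  (1,6) → (φ(1),φ(6)) = (3,5) ∈ E(G2) ✓
  (1,7) → (φ(1),φ(7)) = (2,3) ∈ E(G2) ✓
  (1,8) → (φ(1),φ(8)) = (0,3) ∈ E(G2) ✓
  (2,5) → (φ(2),φ(5)) = (7,8) ∈ E(G2) ✓
  (2,7) → (φ(2),φ(7)) = (2,8) ∈ E(G2) ✓
  (2,8) → (φ(2),φ(8)) = (0,8) ∈ E(G2) ✓
  (3,4) → (φ(3),φ(4)) = (1,6) ∈ E(G2) ✓
  (3,5) → (φ(3),φ(5)) = (6,7) ∈ E(G2) ✓
  (3,6) → (φ(3),φ(6)) = (5,6) ∈ E(G2) ✓
  (3,8) → (φ(3),φ(8)) = (0,6) ∈ E(G2) ✓
  (4,7) → (φ(4),φ(7)) = (1,2) ∈ E(G2) ✓
  (4,8) → (φ(4),φ(8)) = (0,1) ∈ E(G2) ✓
  (5,8) → (φ(5),φ(8)) = (0,7) ∈ E(G2) ✓
  (6,7) → (φ(6),φ(7)) = (2,5) ∈ E(G2) ✓
  (6,8) → (φ(6),φ(8)) = (0,5) ∈ E(G2) ✓
All 20 edges of G1 map to edges of G2, and |E(G1)| = |E(G2)| = 20, so φ is a bijection on edges as well as vertices. Hence G1 ≅ G2.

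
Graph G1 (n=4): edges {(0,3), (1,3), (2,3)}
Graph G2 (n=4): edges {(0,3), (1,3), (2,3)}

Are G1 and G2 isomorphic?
Yes, isomorphic

The graphs are isomorphic.
One valid mapping φ: V(G1) → V(G2): 0→1, 1→2, 2→0, 3→3

Verify φ preserves adjacency — for each edge of G1, its image is an edge of G2:
  (0,3) → (φ(0),φ(3)) = (1,3) ∈ E(G2) ✓
  (1,3) → (φ(1),φ(3)) = (2,3) ∈ E(G2) ✓
  (2,3) → (φ(2),φ(3)) = (0,3) ∈ E(G2) ✓
All 3 edges of G1 map to edges of G2, and |E(G1)| = |E(G2)| = 3, so φ is a bijection on edges as well as vertices. Hence G1 ≅ G2.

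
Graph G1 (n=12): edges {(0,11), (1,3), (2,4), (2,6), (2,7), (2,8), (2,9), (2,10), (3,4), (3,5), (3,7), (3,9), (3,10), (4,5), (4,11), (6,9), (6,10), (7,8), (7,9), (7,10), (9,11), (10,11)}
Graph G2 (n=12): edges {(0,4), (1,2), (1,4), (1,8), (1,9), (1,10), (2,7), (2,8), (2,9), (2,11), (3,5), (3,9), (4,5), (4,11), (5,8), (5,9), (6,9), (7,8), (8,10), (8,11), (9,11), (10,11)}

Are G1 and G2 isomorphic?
Yes, isomorphic

The graphs are isomorphic.
One valid mapping φ: V(G1) → V(G2): 0→0, 1→6, 2→8, 3→9, 4→5, 5→3, 6→10, 7→2, 8→7, 9→11, 10→1, 11→4

Verify φ preserves adjacency — for each edge of G1, its image is an edge of G2:
  (0,11) → (φ(0),φ(11)) = (0,4) ∈ E(G2) ✓
  (1,3) → (φ(1),φ(3)) = (6,9) ∈ E(G2) ✓
  (2,4) → (φ(2),φ(4)) = (5,8) ∈ E(G2) ✓
  (2,6) → (φ(2),φ(6)) = (8,10) ∈ E(G2) ✓
  (2,7) → (φ(2),φ(7)) = (2,8) ∈ E(G2) ✓
  (2,8) → (φ(2),φ(8)) = (7,8) ∈ E(G2) ✓
  (2,9) → (φ(2),φ(9)) = (8,11) ∈ E(G2) ✓
  (2,10) → (φ(2),φ(10)) = (1,8) ∈ E(G2) ✓
  (3,4) → (φ(3),φ(4)) = (5,9) ∈ E(G2) ✓
  (3,5) → (φ(3),φ(5)) = (3,9) ∈ E(G2) ✓
  (3,7) → (φ(3),φ(7)) = (2,9) ∈ E(G2) ✓
  (3,9) → (φ(3),φ(9)) = (9,11) ∈ E(G2) ✓
  (3,10) → (φ(3),φ(10)) = (1,9) ∈ E(G2) ✓
  (4,5) → (φ(4),φ(5)) = (3,5) ∈ E(G2) ✓
  (4,11) → (φ(4),φ(11)) = (4,5) ∈ E(G2) ✓
  (6,9) → (φ(6),φ(9)) = (10,11) ∈ E(G2) ✓
  (6,10) → (φ(6),φ(10)) = (1,10) ∈ E(G2) ✓
  (7,8) → (φ(7),φ(8)) = (2,7) ∈ E(G2) ✓
  (7,9) → (φ(7),φ(9)) = (2,11) ∈ E(G2) ✓
  (7,10) → (φ(7),φ(10)) = (1,2) ∈ E(G2) ✓
  (9,11) → (φ(9),φ(11)) = (4,11) ∈ E(G2) ✓
  (10,11) → (φ(10),φ(11)) = (1,4) ∈ E(G2) ✓
All 22 edges of G1 map to edges of G2, and |E(G1)| = |E(G2)| = 22, so φ is a bijection on edges as well as vertices. Hence G1 ≅ G2.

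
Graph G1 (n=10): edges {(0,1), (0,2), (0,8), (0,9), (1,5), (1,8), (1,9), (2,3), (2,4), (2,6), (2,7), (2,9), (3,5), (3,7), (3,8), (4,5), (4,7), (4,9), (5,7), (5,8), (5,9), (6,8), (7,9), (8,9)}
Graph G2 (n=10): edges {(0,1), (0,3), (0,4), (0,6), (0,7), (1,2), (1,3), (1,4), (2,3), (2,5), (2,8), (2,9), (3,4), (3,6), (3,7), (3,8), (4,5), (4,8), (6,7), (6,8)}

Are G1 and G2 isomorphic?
No, not isomorphic

The graphs are NOT isomorphic.

Degrees in G1: deg(0)=4, deg(1)=4, deg(2)=6, deg(3)=4, deg(4)=4, deg(5)=6, deg(6)=2, deg(7)=5, deg(8)=6, deg(9)=7.
Sorted degree sequence of G1: [7, 6, 6, 6, 5, 4, 4, 4, 4, 2].
Degrees in G2: deg(0)=5, deg(1)=4, deg(2)=5, deg(3)=7, deg(4)=5, deg(5)=2, deg(6)=4, deg(7)=3, deg(8)=4, deg(9)=1.
Sorted degree sequence of G2: [7, 5, 5, 5, 4, 4, 4, 3, 2, 1].
The (sorted) degree sequence is an isomorphism invariant, so since G1 and G2 have different degree sequences they cannot be isomorphic.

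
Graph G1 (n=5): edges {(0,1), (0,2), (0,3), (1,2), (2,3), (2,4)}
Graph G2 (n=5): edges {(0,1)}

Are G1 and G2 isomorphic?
No, not isomorphic

The graphs are NOT isomorphic.

Degrees in G1: deg(0)=3, deg(1)=2, deg(2)=4, deg(3)=2, deg(4)=1.
Sorted degree sequence of G1: [4, 3, 2, 2, 1].
Degrees in G2: deg(0)=1, deg(1)=1, deg(2)=0, deg(3)=0, deg(4)=0.
Sorted degree sequence of G2: [1, 1, 0, 0, 0].
The (sorted) degree sequence is an isomorphism invariant, so since G1 and G2 have different degree sequences they cannot be isomorphic.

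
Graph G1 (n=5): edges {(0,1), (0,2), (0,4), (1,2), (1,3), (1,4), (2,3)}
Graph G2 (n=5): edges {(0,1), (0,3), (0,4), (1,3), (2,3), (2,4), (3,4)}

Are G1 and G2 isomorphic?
Yes, isomorphic

The graphs are isomorphic.
One valid mapping φ: V(G1) → V(G2): 0→4, 1→3, 2→0, 3→1, 4→2

Verify φ preserves adjacency — for each edge of G1, its image is an edge of G2:
  (0,1) → (φ(0),φ(1)) = (3,4) ∈ E(G2) ✓
  (0,2) → (φ(0),φ(2)) = (0,4) ∈ E(G2) ✓
  (0,4) → (φ(0),φ(4)) = (2,4) ∈ E(G2) ✓
  (1,2) → (φ(1),φ(2)) = (0,3) ∈ E(G2) ✓
  (1,3) → (φ(1),φ(3)) = (1,3) ∈ E(G2) ✓
  (1,4) → (φ(1),φ(4)) = (2,3) ∈ E(G2) ✓
  (2,3) → (φ(2),φ(3)) = (0,1) ∈ E(G2) ✓
All 7 edges of G1 map to edges of G2, and |E(G1)| = |E(G2)| = 7, so φ is a bijection on edges as well as vertices. Hence G1 ≅ G2.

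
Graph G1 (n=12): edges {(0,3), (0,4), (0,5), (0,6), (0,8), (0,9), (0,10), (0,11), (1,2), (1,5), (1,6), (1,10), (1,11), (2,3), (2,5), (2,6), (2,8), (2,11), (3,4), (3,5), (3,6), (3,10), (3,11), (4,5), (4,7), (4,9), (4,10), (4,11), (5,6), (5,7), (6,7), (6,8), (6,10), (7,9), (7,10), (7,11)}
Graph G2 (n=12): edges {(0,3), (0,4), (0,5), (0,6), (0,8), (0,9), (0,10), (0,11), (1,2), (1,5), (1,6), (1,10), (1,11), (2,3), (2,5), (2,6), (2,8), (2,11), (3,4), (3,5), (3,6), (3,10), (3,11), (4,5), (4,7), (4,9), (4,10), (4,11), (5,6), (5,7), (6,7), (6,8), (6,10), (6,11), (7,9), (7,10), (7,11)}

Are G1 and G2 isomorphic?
No, not isomorphic

The graphs are NOT isomorphic.

Counting edges: G1 has 36 edge(s); G2 has 37 edge(s).
Edge count is an isomorphism invariant (a bijection on vertices induces a bijection on edges), so differing edge counts rule out isomorphism.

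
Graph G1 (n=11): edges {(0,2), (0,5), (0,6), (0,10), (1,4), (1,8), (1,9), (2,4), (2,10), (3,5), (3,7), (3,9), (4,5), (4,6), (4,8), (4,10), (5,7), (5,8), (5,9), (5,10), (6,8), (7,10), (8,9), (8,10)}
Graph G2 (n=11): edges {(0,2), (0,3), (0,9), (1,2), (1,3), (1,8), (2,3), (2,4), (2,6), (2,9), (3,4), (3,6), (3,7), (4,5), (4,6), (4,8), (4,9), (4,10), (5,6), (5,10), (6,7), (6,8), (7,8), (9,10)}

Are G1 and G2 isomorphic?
Yes, isomorphic

The graphs are isomorphic.
One valid mapping φ: V(G1) → V(G2): 0→8, 1→0, 2→7, 3→10, 4→3, 5→4, 6→1, 7→5, 8→2, 9→9, 10→6

Verify φ preserves adjacency — for each edge of G1, its image is an edge of G2:
  (0,2) → (φ(0),φ(2)) = (7,8) ∈ E(G2) ✓
  (0,5) → (φ(0),φ(5)) = (4,8) ∈ E(G2) ✓
  (0,6) → (φ(0),φ(6)) = (1,8) ∈ E(G2) ✓
  (0,10) → (φ(0),φ(10)) = (6,8) ∈ E(G2) ✓
  (1,4) → (φ(1),φ(4)) = (0,3) ∈ E(G2) ✓
  (1,8) → (φ(1),φ(8)) = (0,2) ∈ E(G2) ✓
  (1,9) → (φ(1),φ(9)) = (0,9) ∈ E(G2) ✓
  (2,4) → (φ(2),φ(4)) = (3,7) ∈ E(G2) ✓
  (2,10) → (φ(2),φ(10)) = (6,7) ∈ E(G2) ✓
  (3,5) → (φ(3),φ(5)) = (4,10) ∈ E(G2) ✓
  (3,7) → (φ(3),φ(7)) = (5,10) ∈ E(G2) ✓
  (3,9) → (φ(3),φ(9)) = (9,10) ∈ E(G2) ✓
  (4,5) → (φ(4),φ(5)) = (3,4) ∈ E(G2) ✓
  (4,6) → (φ(4),φ(6)) = (1,3) ∈ E(G2) ✓
  (4,8) → (φ(4),φ(8)) = (2,3) ∈ E(G2) ✓
  (4,10) → (φ(4),φ(10)) = (3,6) ∈ E(G2) ✓
  (5,7) → (φ(5),φ(7)) = (4,5) ∈ E(G2) ✓
  (5,8) → (φ(5),φ(8)) = (2,4) ∈ E(G2) ✓
  (5,9) → (φ(5),φ(9)) = (4,9) ∈ E(G2) ✓
  (5,10) → (φ(5),φ(10)) = (4,6) ∈ E(G2) ✓
  (6,8) → (φ(6),φ(8)) = (1,2) ∈ E(G2) ✓
  (7,10) → (φ(7),φ(10)) = (5,6) ∈ E(G2) ✓
  (8,9) → (φ(8),φ(9)) = (2,9) ∈ E(G2) ✓
  (8,10) → (φ(8),φ(10)) = (2,6) ∈ E(G2) ✓
All 24 edges of G1 map to edges of G2, and |E(G1)| = |E(G2)| = 24, so φ is a bijection on edges as well as vertices. Hence G1 ≅ G2.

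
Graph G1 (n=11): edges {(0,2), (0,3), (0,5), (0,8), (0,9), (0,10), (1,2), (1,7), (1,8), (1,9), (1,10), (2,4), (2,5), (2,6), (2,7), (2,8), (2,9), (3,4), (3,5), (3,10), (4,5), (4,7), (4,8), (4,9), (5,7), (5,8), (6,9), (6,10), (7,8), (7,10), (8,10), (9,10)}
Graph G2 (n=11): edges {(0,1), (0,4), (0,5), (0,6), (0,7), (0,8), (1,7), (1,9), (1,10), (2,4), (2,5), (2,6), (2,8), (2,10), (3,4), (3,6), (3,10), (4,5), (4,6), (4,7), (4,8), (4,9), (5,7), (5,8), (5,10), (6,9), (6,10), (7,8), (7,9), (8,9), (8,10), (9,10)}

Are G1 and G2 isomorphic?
Yes, isomorphic

The graphs are isomorphic.
One valid mapping φ: V(G1) → V(G2): 0→9, 1→2, 2→4, 3→1, 4→0, 5→7, 6→3, 7→5, 8→8, 9→6, 10→10

Verify φ preserves adjacency — for each edge of G1, its image is an edge of G2:
  (0,2) → (φ(0),φ(2)) = (4,9) ∈ E(G2) ✓
  (0,3) → (φ(0),φ(3)) = (1,9) ∈ E(G2) ✓
  (0,5) → (φ(0),φ(5)) = (7,9) ∈ E(G2) ✓
  (0,8) → (φ(0),φ(8)) = (8,9) ∈ E(G2) ✓
  (0,9) → (φ(0),φ(9)) = (6,9) ∈ E(G2) ✓
  (0,10) → (φ(0),φ(10)) = (9,10) ∈ E(G2) ✓
  (1,2) → (φ(1),φ(2)) = (2,4) ∈ E(G2) ✓
  (1,7) → (φ(1),φ(7)) = (2,5) ∈ E(G2) ✓
  (1,8) → (φ(1),φ(8)) = (2,8) ∈ E(G2) ✓
  (1,9) → (φ(1),φ(9)) = (2,6) ∈ E(G2) ✓
  (1,10) → (φ(1),φ(10)) = (2,10) ∈ E(G2) ✓
  (2,4) → (φ(2),φ(4)) = (0,4) ∈ E(G2) ✓
  (2,5) → (φ(2),φ(5)) = (4,7) ∈ E(G2) ✓
  (2,6) → (φ(2),φ(6)) = (3,4) ∈ E(G2) ✓
  (2,7) → (φ(2),φ(7)) = (4,5) ∈ E(G2) ✓
  (2,8) → (φ(2),φ(8)) = (4,8) ∈ E(G2) ✓
  (2,9) → (φ(2),φ(9)) = (4,6) ∈ E(G2) ✓
  (3,4) → (φ(3),φ(4)) = (0,1) ∈ E(G2) ✓
  (3,5) → (φ(3),φ(5)) = (1,7) ∈ E(G2) ✓
  (3,10) → (φ(3),φ(10)) = (1,10) ∈ E(G2) ✓
  (4,5) → (φ(4),φ(5)) = (0,7) ∈ E(G2) ✓
  (4,7) → (φ(4),φ(7)) = (0,5) ∈ E(G2) ✓
  (4,8) → (φ(4),φ(8)) = (0,8) ∈ E(G2) ✓
  (4,9) → (φ(4),φ(9)) = (0,6) ∈ E(G2) ✓
  (5,7) → (φ(5),φ(7)) = (5,7) ∈ E(G2) ✓
  (5,8) → (φ(5),φ(8)) = (7,8) ∈ E(G2) ✓
  (6,9) → (φ(6),φ(9)) = (3,6) ∈ E(G2) ✓
  (6,10) → (φ(6),φ(10)) = (3,10) ∈ E(G2) ✓
  (7,8) → (φ(7),φ(8)) = (5,8) ∈ E(G2) ✓
  (7,10) → (φ(7),φ(10)) = (5,10) ∈ E(G2) ✓
  (8,10) → (φ(8),φ(10)) = (8,10) ∈ E(G2) ✓
  (9,10) → (φ(9),φ(10)) = (6,10) ∈ E(G2) ✓
All 32 edges of G1 map to edges of G2, and |E(G1)| = |E(G2)| = 32, so φ is a bijection on edges as well as vertices. Hence G1 ≅ G2.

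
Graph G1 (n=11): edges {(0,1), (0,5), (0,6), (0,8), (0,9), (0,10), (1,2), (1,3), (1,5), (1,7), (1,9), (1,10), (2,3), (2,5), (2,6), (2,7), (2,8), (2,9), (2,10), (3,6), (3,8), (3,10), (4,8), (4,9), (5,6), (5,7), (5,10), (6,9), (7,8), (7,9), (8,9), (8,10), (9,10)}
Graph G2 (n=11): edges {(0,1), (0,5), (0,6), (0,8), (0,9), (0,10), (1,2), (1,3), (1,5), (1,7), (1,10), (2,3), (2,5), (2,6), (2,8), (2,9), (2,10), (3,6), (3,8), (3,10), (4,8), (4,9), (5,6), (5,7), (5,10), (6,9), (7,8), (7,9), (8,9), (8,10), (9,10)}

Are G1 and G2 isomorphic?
No, not isomorphic

The graphs are NOT isomorphic.

Counting edges: G1 has 33 edge(s); G2 has 31 edge(s).
Edge count is an isomorphism invariant (a bijection on vertices induces a bijection on edges), so differing edge counts rule out isomorphism.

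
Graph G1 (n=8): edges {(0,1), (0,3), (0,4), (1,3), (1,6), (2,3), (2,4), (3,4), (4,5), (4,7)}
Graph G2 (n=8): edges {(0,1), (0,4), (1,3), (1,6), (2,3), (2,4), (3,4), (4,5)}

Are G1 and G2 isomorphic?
No, not isomorphic

The graphs are NOT isomorphic.

Counting edges: G1 has 10 edge(s); G2 has 8 edge(s).
Edge count is an isomorphism invariant (a bijection on vertices induces a bijection on edges), so differing edge counts rule out isomorphism.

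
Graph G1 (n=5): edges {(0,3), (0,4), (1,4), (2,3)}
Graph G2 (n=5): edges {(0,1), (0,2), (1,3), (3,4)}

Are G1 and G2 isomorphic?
Yes, isomorphic

The graphs are isomorphic.
One valid mapping φ: V(G1) → V(G2): 0→1, 1→4, 2→2, 3→0, 4→3

Verify φ preserves adjacency — for each edge of G1, its image is an edge of G2:
  (0,3) → (φ(0),φ(3)) = (0,1) ∈ E(G2) ✓
  (0,4) → (φ(0),φ(4)) = (1,3) ∈ E(G2) ✓
  (1,4) → (φ(1),φ(4)) = (3,4) ∈ E(G2) ✓
  (2,3) → (φ(2),φ(3)) = (0,2) ∈ E(G2) ✓
All 4 edges of G1 map to edges of G2, and |E(G1)| = |E(G2)| = 4, so φ is a bijection on edges as well as vertices. Hence G1 ≅ G2.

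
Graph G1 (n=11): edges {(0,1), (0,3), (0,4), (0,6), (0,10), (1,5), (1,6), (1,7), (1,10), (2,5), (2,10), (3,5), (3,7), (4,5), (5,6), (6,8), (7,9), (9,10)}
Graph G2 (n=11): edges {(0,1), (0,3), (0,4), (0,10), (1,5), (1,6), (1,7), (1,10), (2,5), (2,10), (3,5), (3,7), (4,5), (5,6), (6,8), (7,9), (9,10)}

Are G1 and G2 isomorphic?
No, not isomorphic

The graphs are NOT isomorphic.

Counting edges: G1 has 18 edge(s); G2 has 17 edge(s).
Edge count is an isomorphism invariant (a bijection on vertices induces a bijection on edges), so differing edge counts rule out isomorphism.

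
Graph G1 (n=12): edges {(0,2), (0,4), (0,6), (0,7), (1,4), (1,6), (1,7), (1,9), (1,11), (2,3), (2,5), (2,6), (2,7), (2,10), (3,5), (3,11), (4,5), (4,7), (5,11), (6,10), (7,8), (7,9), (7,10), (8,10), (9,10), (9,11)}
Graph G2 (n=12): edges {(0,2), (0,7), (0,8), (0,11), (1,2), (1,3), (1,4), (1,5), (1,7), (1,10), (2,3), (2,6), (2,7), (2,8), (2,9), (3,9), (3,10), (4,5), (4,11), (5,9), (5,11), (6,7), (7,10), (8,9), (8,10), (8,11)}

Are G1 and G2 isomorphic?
Yes, isomorphic

The graphs are isomorphic.
One valid mapping φ: V(G1) → V(G2): 0→3, 1→8, 2→1, 3→4, 4→9, 5→5, 6→10, 7→2, 8→6, 9→0, 10→7, 11→11

Verify φ preserves adjacency — for each edge of G1, its image is an edge of G2:
  (0,2) → (φ(0),φ(2)) = (1,3) ∈ E(G2) ✓
  (0,4) → (φ(0),φ(4)) = (3,9) ∈ E(G2) ✓
  (0,6) → (φ(0),φ(6)) = (3,10) ∈ E(G2) ✓
  (0,7) → (φ(0),φ(7)) = (2,3) ∈ E(G2) ✓
  (1,4) → (φ(1),φ(4)) = (8,9) ∈ E(G2) ✓
  (1,6) → (φ(1),φ(6)) = (8,10) ∈ E(G2) ✓
  (1,7) → (φ(1),φ(7)) = (2,8) ∈ E(G2) ✓
  (1,9) → (φ(1),φ(9)) = (0,8) ∈ E(G2) ✓
  (1,11) → (φ(1),φ(11)) = (8,11) ∈ E(G2) ✓
  (2,3) → (φ(2),φ(3)) = (1,4) ∈ E(G2) ✓
  (2,5) → (φ(2),φ(5)) = (1,5) ∈ E(G2) ✓
  (2,6) → (φ(2),φ(6)) = (1,10) ∈ E(G2) ✓
  (2,7) → (φ(2),φ(7)) = (1,2) ∈ E(G2) ✓
  (2,10) → (φ(2),φ(10)) = (1,7) ∈ E(G2) ✓
  (3,5) → (φ(3),φ(5)) = (4,5) ∈ E(G2) ✓
  (3,11) → (φ(3),φ(11)) = (4,11) ∈ E(G2) ✓
  (4,5) → (φ(4),φ(5)) = (5,9) ∈ E(G2) ✓
  (4,7) → (φ(4),φ(7)) = (2,9) ∈ E(G2) ✓
  (5,11) → (φ(5),φ(11)) = (5,11) ∈ E(G2) ✓
  (6,10) → (φ(6),φ(10)) = (7,10) ∈ E(G2) ✓
  (7,8) → (φ(7),φ(8)) = (2,6) ∈ E(G2) ✓
  (7,9) → (φ(7),φ(9)) = (0,2) ∈ E(G2) ✓
  (7,10) → (φ(7),φ(10)) = (2,7) ∈ E(G2) ✓
  (8,10) → (φ(8),φ(10)) = (6,7) ∈ E(G2) ✓
  (9,10) → (φ(9),φ(10)) = (0,7) ∈ E(G2) ✓
  (9,11) → (φ(9),φ(11)) = (0,11) ∈ E(G2) ✓
All 26 edges of G1 map to edges of G2, and |E(G1)| = |E(G2)| = 26, so φ is a bijection on edges as well as vertices. Hence G1 ≅ G2.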